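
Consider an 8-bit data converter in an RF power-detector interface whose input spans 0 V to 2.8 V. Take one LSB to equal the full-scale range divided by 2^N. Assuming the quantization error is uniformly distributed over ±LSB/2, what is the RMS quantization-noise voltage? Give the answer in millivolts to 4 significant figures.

Full-scale range = 2.8 V.
One LSB is 2.8 V / 256 = 10.9375 mV.
σ_q = LSB/√12 = 10.9375 mV/3.4641 = 3.157 mV.

3.157 mV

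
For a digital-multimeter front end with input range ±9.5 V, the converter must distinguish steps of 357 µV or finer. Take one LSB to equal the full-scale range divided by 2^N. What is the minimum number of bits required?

Full-scale range = 9.5 V − (-9.5 V) = 19 V.
Need 2^N ≥ 19 V / 357 µV = 53220 → N_min = 16.

16 bits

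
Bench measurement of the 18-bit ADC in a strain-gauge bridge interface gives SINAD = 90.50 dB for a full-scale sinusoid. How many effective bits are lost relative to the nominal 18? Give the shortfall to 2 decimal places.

3.26 bits

N_eff = (90.50 − 1.76)/6.02 = 14.7409 bits.
18 − 14.7409 = 3.26 bits below nominal.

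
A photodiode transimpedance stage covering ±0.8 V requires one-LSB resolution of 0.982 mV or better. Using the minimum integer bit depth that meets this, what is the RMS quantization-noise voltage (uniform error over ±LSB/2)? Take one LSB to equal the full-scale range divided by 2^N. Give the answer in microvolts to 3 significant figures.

226 µV

The full-scale span is 0.8 − (-0.8) = 1.6 V.
1.6 V / 0.982 mV = 1629. Since 2^10 = 1024 and 2^11 = 2048, N = 11.
LSB = 1.6 V ÷ 2^11 = 1.6/2048 V = 0.78125 mV.
V_rms = LSB/√12 = 226 µV.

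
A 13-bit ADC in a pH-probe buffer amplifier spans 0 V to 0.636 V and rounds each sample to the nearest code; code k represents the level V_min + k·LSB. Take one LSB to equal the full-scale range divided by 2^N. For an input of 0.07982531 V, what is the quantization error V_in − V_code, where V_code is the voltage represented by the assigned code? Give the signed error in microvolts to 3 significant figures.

Range is 0.636 V. LSB = 0.636 V / 2^13 ≈ 77.64 µV.
(0.07982531 − (0)) / LSB = 0.07982531 × 8192/0.636 = 1028.1902. Nearest integer: k = 1028.
V_code = V_min + k × range/2^13 = 0 + 1028 × 0.636/8192 = 0.07981054688 V.
Error = V_in − V_code = 0.07982531 − (0.07981054688) = +14.8 µV.

+14.8 µV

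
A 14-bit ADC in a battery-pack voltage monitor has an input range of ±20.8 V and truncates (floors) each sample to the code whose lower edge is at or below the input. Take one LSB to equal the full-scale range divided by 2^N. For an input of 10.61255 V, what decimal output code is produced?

Range = 20.8 − (-20.8) = 41.6 V. LSB = 41.6 V / 2^14 ≈ 2.539 mV.
code = ⌊(V_in − V_min)/LSB⌋ = ⌊(V_in − V_min) × 2^14 / range⌋
     = ⌊(10.61255 − (-20.8)) × 16384 / 41.6⌋ = ⌊31.41255 × 16384/41.6⌋
     = ⌊12371.712⌋ = 12371.

12371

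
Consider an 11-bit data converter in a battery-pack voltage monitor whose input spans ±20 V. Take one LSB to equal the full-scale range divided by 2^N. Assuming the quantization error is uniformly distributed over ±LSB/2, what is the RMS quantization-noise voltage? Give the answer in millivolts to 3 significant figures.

5.64 mV

Span: 20 V − (-20 V) = 40 V.
LSB = 40 V ÷ 2^11 = 40/2048 V = 19.531 mV.
For a uniform distribution on [−LSB/2, +LSB/2], V_rms = LSB/√12 = 19.531 mV/3.4641 = 5.64 mV.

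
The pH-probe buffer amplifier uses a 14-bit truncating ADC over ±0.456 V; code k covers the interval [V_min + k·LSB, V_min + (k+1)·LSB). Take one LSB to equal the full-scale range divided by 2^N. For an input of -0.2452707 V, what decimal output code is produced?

3785

Range = 0.456 − (-0.456) = 0.912 V. LSB = 0.912 V / 2^14 ≈ 55.66 µV.
(V_in − V_min) × 2^14/range = (-0.2452707 − (-0.456)) × 16384/0.912 = 3785.733.
Floor → code = 3785.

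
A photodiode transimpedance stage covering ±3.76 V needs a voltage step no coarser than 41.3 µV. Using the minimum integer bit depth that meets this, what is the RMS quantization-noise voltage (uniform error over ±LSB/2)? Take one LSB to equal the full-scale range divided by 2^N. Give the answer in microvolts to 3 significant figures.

8.28 µV

The full-scale span is 3.76 − (-3.76) = 7.52 V.
7.52 V / 41.3 µV = 182100. Since 2^17 = 131072 and 2^18 = 262144, N = 18.
LSB = 7.52 V / 2^18 = 28.687 µV.
RMS noise = LSB/√12 = 8.28 µV.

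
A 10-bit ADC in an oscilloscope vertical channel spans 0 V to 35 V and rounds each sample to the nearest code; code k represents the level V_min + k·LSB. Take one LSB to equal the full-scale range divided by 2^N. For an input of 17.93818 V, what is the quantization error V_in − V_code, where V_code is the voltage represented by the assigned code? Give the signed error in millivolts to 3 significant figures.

−6.16 mV

Range is 35 V. LSB = 35 V / 2^10 ≈ 34.18 mV.
Position in LSBs: (17.93818 − (0)) × 1024/35 = 524.8199; rounding gives k = 525.
V_code = 0 + (525/1024) × 35 = 17.94433594 V.
e = 17.93818 − (17.94433594) = −6.16 mV.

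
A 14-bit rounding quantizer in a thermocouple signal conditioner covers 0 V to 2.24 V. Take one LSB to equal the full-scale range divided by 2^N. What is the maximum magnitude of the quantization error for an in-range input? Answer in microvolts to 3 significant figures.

68.4 µV

V_FS = 2.24 V.
LSB = 2.24 V ÷ 2^14 = 2.24/16384 V = 136.72 µV.
|e|_max = LSB/2 = 68.4 µV.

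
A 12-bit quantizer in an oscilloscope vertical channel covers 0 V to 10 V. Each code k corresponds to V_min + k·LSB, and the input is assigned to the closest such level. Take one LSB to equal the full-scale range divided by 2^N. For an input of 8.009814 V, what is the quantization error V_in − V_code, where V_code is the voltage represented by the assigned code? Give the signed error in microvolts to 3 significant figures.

−440 µV

Range is 10 V. LSB = 10 V / 2^12 ≈ 2.441 mV.
Position in LSBs: (8.009814 − (0)) × 4096/10 = 3280.8198; rounding gives k = 3281.
V_code = 0 + (3281/4096) × 10 = 8.010253906 V.
V_in − V_code = 8.009814 − (8.010253906) = −440 µV.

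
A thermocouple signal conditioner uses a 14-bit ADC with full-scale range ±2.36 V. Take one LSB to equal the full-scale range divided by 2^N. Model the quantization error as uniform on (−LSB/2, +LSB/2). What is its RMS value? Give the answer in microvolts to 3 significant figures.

83.2 µV

Range = 2.36 − (-2.36) = 4.72 V.
One LSB is 4.72 V / 16384 = 288.09 µV.
For a uniform distribution on [−LSB/2, +LSB/2], V_rms = LSB/√12 = 288.09 µV/3.4641 = 83.2 µV.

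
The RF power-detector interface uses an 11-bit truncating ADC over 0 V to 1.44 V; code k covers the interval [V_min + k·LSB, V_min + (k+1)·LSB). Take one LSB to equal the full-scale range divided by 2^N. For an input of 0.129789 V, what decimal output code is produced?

184

Range is 1.44 V. LSB = 1.44 V / 2^11 ≈ 0.7031 mV.
(V_in − V_min) × 2^11/range = (0.129789 − (0)) × 2048/1.44 = 184.589.
Floor → code = 184.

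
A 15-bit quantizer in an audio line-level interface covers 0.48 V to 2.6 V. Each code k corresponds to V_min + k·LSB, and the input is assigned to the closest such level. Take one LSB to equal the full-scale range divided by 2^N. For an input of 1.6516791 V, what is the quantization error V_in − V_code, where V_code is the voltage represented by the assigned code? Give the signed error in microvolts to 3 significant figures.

Full-scale range = 2.6 V − (0.48 V) = 2.12 V. LSB = 2.12 V / 2^15 ≈ 64.70 µV.
(1.6516791 − (0.48)) / LSB = 1.1716791 × 32768/2.12 = 18110.1796. Nearest integer: k = 18110.
V_code = V_min + k × range/2^15 = 0.48 + 18110 × 2.12/32768 = 1.6516674805 V.
e = 1.6516791 − (1.6516674805) = +11.6 µV.

+11.6 µV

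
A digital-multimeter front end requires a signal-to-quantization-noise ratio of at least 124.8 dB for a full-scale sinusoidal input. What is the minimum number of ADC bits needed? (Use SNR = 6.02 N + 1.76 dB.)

21 bits

Required N = ⌈(124.8 − 1.76)/6.02⌉ = ⌈20.439⌉ = 21.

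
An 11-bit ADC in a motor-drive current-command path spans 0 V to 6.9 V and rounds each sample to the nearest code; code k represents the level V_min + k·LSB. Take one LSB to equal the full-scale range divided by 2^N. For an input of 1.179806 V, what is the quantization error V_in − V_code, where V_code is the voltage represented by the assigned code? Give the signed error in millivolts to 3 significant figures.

V_FS = 6.9 V. LSB = 6.9 V / 2^11 ≈ 3.369 mV.
Position in LSBs: (1.179806 − (0)) × 2048/6.9 = 350.1801; rounding gives k = 350.
V_code = 0 + (350/2048) × 6.9 = 1.179199219 V.
V_in − V_code = 1.179806 − (1.179199219) = +0.607 mV.

+0.607 mV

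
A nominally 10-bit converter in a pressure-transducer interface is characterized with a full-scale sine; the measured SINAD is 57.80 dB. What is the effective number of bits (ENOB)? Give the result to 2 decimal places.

(57.80 − 1.76) / 6.02 = 56.04/6.02 = 9.3090 effective bits.

9.31 bits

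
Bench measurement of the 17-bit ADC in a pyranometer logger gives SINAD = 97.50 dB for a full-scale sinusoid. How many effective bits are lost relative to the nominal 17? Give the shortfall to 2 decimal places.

1.10 bits

Effective bits = (97.50 − 1.76)/6.02 = 15.9037.
Shortfall = 17 − 15.9037 = 1.0963 bits.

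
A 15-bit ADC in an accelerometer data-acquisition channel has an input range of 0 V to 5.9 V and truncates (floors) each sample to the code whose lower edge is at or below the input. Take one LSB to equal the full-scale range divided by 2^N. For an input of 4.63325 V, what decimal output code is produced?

V_FS = 5.9 V. LSB = 5.9 V / 2^15 ≈ 180.1 µV.
(V_in − V_min) × 2^15/range = (4.63325 − (0)) × 32768/5.9 = 25732.599.
Floor → code = 25732.

25732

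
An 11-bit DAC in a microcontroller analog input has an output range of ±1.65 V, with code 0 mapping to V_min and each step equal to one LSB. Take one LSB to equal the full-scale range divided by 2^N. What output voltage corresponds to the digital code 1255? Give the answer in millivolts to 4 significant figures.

372.2 mV

Span: 1.65 V − (-1.65 V) = 3.3 V. LSB = 3.3 V / 2^11.
V_out = -1.65 + 1255 × (3.3/2048) V
      = -1.65 V + 2.02222 V = 0.372217 V.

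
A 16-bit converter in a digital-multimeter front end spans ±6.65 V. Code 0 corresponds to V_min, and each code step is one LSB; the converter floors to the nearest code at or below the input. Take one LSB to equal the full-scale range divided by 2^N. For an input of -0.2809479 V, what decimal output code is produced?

31383

Full-scale range = 6.65 V − (-6.65 V) = 13.3 V. LSB = 13.3 V / 2^16 ≈ 202.9 µV.
V_in − V_min = -0.2809479 − (-6.65) = 6.3690521 V.
Divide by LSB: 6.3690521 × 65536/13.3 = 31383.6239.
Truncating gives code 31383.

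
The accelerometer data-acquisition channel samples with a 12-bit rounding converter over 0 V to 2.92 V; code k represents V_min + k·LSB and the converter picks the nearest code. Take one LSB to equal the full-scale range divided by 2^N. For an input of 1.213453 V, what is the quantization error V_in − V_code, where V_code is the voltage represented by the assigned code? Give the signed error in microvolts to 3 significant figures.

Span = 2.92 V. LSB = 2.92 V / 2^12 ≈ 0.7129 mV.
Position in LSBs: (1.213453 − (0)) × 4096/2.92 = 1702.1587; rounding gives k = 1702.
V_code = V_min + k × range/2^12 = 0 + 1702 × 2.92/4096 = 1.213339844 V.
V_in − V_code = 1.213453 − (1.213339844) = +113 µV.

+113 µV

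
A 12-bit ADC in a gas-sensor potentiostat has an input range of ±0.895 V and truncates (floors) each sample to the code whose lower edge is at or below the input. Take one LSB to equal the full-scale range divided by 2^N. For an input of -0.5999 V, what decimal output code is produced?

675

Full-scale range = 0.895 V − (-0.895 V) = 1.79 V. LSB = 1.79 V / 2^12 ≈ 437.0 µV.
V_in − V_min = -0.5999 − (-0.895) = 0.2951 V.
Divide by LSB: 0.2951 × 4096/1.79 = 675.2679.
Truncating gives code 675.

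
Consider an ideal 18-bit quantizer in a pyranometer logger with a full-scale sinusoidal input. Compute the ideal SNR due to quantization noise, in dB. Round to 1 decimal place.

Ideal quantization SNR: 6.02 × 18 + 1.76 dB = 110.1 dB.

110.1 dB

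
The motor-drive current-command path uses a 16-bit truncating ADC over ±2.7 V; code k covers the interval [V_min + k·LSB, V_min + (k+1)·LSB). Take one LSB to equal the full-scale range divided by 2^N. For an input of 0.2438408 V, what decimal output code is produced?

The full-scale span is 2.7 − (-2.7) = 5.4 V. LSB = 5.4 V / 2^16 ≈ 82.40 µV.
V_in − V_min = 0.2438408 − (-2.7) = 2.9438408 V.
Divide by LSB: 2.9438408 × 65536/5.4 = 35727.3242.
Truncating gives code 35727.

35727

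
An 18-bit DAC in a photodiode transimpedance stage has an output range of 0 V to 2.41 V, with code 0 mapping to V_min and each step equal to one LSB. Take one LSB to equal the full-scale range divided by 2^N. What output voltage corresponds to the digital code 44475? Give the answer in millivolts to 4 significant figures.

408.9 mV

V_FS = 2.41 V. LSB = 2.41 V / 2^18.
V_out = 0 + 44475 × (2.41/262144) V
      = 0 + 0.408877 = 0.408877 V.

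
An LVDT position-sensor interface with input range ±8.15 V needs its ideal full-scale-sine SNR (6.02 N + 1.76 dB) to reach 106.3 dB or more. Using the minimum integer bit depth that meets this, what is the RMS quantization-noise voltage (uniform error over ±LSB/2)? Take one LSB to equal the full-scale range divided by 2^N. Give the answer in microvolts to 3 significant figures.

17.9 µV

Full-scale range = 8.15 V − (-8.15 V) = 16.3 V.
Required N = ⌈(106.3 − 1.76)/6.02⌉ = ⌈17.365⌉ = 18.
Step size = 16.3/262144 V = 62.180 µV.
RMS noise = LSB/√12 = 17.9 µV.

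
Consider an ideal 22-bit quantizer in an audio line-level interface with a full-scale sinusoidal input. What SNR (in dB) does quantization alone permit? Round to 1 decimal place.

6.02(22) + 1.76 = 132.44 + 1.76 = 134.20 dB.

134.2 dB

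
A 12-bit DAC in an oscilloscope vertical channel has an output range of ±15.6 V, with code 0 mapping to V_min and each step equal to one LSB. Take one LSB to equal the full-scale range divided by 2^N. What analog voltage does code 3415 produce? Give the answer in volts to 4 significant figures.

10.41 V

Range = 15.6 − (-15.6) = 31.2 V. LSB = 31.2 V / 2^12.
V_out = V_min + code × LSB = -15.6 V + 3415 × 31.2 V / 4096
      = -15.6 + 26.0127 = 10.4127 V.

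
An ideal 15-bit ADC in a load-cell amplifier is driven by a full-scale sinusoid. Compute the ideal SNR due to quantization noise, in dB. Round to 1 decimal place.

92.1 dB

6.02(15) + 1.76 = 90.30 + 1.76 = 92.06 dB.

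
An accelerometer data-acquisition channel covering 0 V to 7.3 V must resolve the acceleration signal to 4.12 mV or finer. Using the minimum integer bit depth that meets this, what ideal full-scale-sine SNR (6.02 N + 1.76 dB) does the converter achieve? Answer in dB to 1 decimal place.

68.0 dB

V_FS = 7.3 V.
Levels needed ≥ 7.3/4.12 mV = 1772. 2^11 = 2048 suffices, so N_min = 11.
Ideal SNR at N = 11: 6.02·11 + 1.76 = 68.0 dB.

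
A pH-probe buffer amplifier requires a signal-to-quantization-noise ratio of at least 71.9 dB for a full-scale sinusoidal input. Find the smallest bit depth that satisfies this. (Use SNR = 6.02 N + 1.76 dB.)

Required N = ⌈(71.9 − 1.76)/6.02⌉ = ⌈11.651⌉ = 12.

12 bits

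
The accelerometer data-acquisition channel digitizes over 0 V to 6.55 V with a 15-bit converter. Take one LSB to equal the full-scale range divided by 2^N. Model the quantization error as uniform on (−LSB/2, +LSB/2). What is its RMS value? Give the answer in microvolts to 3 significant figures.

57.7 µV

Full-scale range = 6.55 V.
LSB = 6.55 V / 2^15 = 199.89 µV.
For a uniform distribution on [−LSB/2, +LSB/2], V_rms = LSB/√12 = 199.89 µV/3.4641 = 57.7 µV.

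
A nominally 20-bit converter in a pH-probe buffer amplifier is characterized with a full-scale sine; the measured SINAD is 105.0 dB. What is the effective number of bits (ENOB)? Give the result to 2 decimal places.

ENOB = (105.0 − 1.76)/6.02 = 17.1495 bits.

17.15 bits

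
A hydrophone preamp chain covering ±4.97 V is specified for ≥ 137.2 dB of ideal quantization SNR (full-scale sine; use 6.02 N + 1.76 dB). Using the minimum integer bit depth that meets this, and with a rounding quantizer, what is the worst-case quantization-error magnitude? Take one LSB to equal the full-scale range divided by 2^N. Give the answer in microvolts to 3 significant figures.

0.592 µV

Full-scale range = 4.97 V − (-4.97 V) = 9.94 V.
Required N = ⌈(137.2 − 1.76)/6.02⌉ = ⌈22.498⌉ = 23.
Step size = 9.94/8388608 V = 1.1849 µV.
|e|_max = LSB/2 = 0.592 µV.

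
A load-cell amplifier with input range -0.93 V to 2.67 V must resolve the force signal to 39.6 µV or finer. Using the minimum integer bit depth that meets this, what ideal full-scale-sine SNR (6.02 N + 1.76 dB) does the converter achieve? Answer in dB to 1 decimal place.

The full-scale span is 2.67 − (-0.93) = 3.6 V.
Need 2^N ≥ 3.6 V / 39.6 µV = 90910 → N_min = 17.
SNR = 6.02 × 17 + 1.76 = 104.10 dB.

104.1 dB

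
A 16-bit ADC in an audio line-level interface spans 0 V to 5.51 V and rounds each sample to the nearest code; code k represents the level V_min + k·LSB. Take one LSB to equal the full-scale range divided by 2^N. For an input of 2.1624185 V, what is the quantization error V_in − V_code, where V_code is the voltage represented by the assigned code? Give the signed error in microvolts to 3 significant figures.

−14.4 µV

V_FS = 5.51 V. LSB = 5.51 V / 2^16 ≈ 84.08 µV.
Position in LSBs: (2.1624185 − (0)) × 65536/5.51 = 25719.8292; rounding gives k = 25720.
V_code = 0 + (25720/65536) × 5.51 = 2.1624328613 V.
e = 2.1624185 − (2.1624328613) = −14.4 µV.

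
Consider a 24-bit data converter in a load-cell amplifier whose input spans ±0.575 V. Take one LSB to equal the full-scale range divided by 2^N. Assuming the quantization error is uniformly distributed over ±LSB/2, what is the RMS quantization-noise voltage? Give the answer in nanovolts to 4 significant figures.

19.79 nV

Full-scale range = 0.575 V − (-0.575 V) = 1.15 V.
One LSB is 1.15 V / 16777216 = 68.5453 nV.
V_rms = LSB/√12 = 68.5453 nV / √12 = 19.79 nV.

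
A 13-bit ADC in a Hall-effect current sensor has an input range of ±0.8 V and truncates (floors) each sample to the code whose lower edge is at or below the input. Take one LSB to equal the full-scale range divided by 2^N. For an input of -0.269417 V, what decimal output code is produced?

2716

Range = 0.8 − (-0.8) = 1.6 V. LSB = 1.6 V / 2^13 ≈ 195.3 µV.
V_in − V_min = -0.269417 − (-0.8) = 0.530583 V.
Divide by LSB: 0.530583 × 8192/1.6 = 2716.5850.
Truncating gives code 2716.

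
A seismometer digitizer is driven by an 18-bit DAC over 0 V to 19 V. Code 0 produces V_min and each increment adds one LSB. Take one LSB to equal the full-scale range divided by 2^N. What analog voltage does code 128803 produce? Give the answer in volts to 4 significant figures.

Span = 19 V. LSB = 19 V / 2^18.
V_out = V_min + code × LSB = 0 V + 128803 × 19 V / 262144
      = 0 + 9.33554 = 9.33554 V.

9.336 V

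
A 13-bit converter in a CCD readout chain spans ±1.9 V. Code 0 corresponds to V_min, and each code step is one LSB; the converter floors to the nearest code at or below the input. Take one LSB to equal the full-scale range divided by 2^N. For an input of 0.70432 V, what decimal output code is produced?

Range = 1.9 − (-1.9) = 3.8 V. LSB = 3.8 V / 2^13 ≈ 463.9 µV.
code = ⌊(V_in − V_min)/LSB⌋ = ⌊(V_in − V_min) × 2^13 / range⌋
     = ⌊(0.70432 − (-1.9)) × 8192 / 3.8⌋ = ⌊2.60432 × 8192/3.8⌋
     = ⌊5614.366⌋ = 5614.

5614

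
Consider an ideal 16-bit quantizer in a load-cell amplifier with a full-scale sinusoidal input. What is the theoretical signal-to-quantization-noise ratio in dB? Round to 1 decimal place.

Ideal quantization SNR: 6.02 × 16 + 1.76 dB = 98.1 dB.

98.1 dB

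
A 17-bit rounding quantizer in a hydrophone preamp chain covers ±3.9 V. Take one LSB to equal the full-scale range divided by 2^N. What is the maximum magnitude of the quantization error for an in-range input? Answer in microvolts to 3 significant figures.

Span: 3.9 V − (-3.9 V) = 7.8 V.
LSB = 7.8 V / 2^17 = 59.509 µV.
A rounding quantizer has |error| ≤ LSB/2 = 29.8 µV.

29.8 µV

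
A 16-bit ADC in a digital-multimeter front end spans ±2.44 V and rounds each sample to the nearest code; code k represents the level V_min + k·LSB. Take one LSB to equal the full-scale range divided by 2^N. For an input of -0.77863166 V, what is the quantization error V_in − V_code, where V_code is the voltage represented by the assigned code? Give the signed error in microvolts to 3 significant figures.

Full-scale range = 2.44 V − (-2.44 V) = 4.88 V. LSB = 4.88 V / 2^16 ≈ 74.46 µV.
(-0.77863166 − (-2.44)) / LSB = 1.66136834 × 65536/4.88 = 22311.3597. Nearest integer: k = 22311.
V_code = -2.44 + (22311/65536) × 4.88 = -0.77865844727 V.
V_in − V_code = -0.77863166 − (-0.77865844727) = +26.8 µV.

+26.8 µV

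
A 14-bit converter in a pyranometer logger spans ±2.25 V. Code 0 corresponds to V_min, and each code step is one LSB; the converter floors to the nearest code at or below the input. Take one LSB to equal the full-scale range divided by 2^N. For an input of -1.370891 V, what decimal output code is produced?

3200

Full-scale range = 2.25 V − (-2.25 V) = 4.5 V. LSB = 4.5 V / 2^14 ≈ 274.7 µV.
(V_in − V_min) × 2^14/range = (-1.370891 − (-2.25)) × 16384/4.5 = 3200.738.
Floor → code = 3200.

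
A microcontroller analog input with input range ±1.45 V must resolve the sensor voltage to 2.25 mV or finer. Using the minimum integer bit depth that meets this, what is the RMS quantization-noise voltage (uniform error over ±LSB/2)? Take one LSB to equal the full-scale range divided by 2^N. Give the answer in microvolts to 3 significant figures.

409 µV

Range = 1.45 − (-1.45) = 2.9 V.
Need 2^N ≥ 2.9 V / 2.25 mV = 1289 → N_min = 11.
Step size = 2.9/2048 V = 1.4160 mV.
RMS noise = LSB/√12 = 409 µV.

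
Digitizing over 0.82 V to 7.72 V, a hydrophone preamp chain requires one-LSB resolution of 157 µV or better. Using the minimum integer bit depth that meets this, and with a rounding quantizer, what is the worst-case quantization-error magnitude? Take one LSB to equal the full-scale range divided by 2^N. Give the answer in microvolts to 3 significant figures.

52.6 µV

Range = 7.72 − (0.82) = 6.9 V.
Levels needed ≥ 6.9/157 µV = 43950. 2^16 = 65536 suffices, so N_min = 16.
LSB = 6.9 V ÷ 2^16 = 6.9/65536 V = 105.29 µV.
Max error for round-to-nearest is LSB/2 = 52.6 µV.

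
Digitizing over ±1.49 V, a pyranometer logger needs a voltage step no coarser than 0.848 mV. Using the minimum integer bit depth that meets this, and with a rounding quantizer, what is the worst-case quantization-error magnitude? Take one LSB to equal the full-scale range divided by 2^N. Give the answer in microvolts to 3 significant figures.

Span: 1.49 V − (-1.49 V) = 2.98 V.
2.98 V / 0.848 mV = 3514. Since 2^11 = 2048 and 2^12 = 4096, N = 12.
LSB = 2.98 V / 2^12 = 0.72754 mV.
Max error for round-to-nearest is LSB/2 = 364 µV.

364 µV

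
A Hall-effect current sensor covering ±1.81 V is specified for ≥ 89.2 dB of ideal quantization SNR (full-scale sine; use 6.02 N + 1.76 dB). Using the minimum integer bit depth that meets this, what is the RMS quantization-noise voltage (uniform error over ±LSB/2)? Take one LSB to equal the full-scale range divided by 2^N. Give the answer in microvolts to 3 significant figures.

Full-scale range = 1.81 V − (-1.81 V) = 3.62 V.
N ≥ (89.2 − 1.76)/6.02 = 14.525 → N_min = 15.
Step size = 3.62/32768 V = 110.47 µV.
σ_q = LSB/√12 = 110.47 µV/3.4641 = 31.9 µV.

31.9 µV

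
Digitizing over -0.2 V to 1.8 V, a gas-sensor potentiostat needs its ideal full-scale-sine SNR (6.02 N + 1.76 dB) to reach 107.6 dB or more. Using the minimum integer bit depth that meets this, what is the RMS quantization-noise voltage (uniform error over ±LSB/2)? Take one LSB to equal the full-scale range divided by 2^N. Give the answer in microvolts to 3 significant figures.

2.20 µV

Full-scale range = 1.8 V − (-0.2 V) = 2 V.
Solving 6.02 N ≥ 107.6 − 1.76: N ≥ 17.581. Round up → N = 18.
LSB = 2 V / 2^18 = 7.6294 µV.
V_rms = LSB/√12 = 2.20 µV.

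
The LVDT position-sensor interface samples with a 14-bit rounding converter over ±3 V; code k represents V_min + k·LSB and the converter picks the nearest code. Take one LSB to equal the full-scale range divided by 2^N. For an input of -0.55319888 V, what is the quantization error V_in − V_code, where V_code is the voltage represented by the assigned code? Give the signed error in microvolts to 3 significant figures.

Range = 3 − (-3) = 6 V. LSB = 6 V / 2^14 ≈ 366.2 µV.
(-0.55319888 − (-3)) / LSB = 2.44680112 × 16384/6 = 6681.3983. Nearest integer: k = 6681.
V_code = V_min + k × range/2^14 = -3 + 6681 × 6/16384 = -0.55334472656 V.
Error = V_in − V_code = -0.55319888 − (-0.55334472656) = +146 µV.

+146 µV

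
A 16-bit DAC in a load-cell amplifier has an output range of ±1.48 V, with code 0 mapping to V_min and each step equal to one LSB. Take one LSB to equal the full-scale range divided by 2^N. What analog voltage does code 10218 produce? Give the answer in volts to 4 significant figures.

-1.018 V

Full-scale range = 1.48 V − (-1.48 V) = 2.96 V. LSB = 2.96 V / 2^16.
V_out = V_min + code × LSB = -1.48 V + 10218 × 2.96 V / 65536
      = -1.48 V + 0.461506 V = -1.01849 V.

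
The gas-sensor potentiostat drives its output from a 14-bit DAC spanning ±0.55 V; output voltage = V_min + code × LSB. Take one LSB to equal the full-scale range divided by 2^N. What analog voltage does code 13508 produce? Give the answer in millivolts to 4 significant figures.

356.9 mV

Range = 0.55 − (-0.55) = 1.1 V. LSB = 1.1 V / 2^14.
V_out = V_min + code × LSB = -0.55 V + 13508 × 1.1 V / 16384
      = -0.55 + 0.906909 = 0.356909 V.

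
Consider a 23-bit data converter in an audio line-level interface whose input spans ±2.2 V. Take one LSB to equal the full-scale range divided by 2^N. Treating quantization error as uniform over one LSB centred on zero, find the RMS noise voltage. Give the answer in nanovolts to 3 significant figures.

151 nV

Span: 2.2 V − (-2.2 V) = 4.4 V.
LSB = 4.4 V / 2^23 = 0.52452 µV.
RMS of a uniform error over width LSB is LSB/√12 = 151 nV.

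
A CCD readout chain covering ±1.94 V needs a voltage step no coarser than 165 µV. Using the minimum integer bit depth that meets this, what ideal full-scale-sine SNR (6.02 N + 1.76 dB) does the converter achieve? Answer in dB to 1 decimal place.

92.1 dB

The full-scale span is 1.94 − (-1.94) = 3.88 V.
3.88 V / 165 µV = 23520. Since 2^14 = 16384 and 2^15 = 32768, N = 15.
Ideal SNR at N = 15: 6.02·15 + 1.76 = 92.1 dB.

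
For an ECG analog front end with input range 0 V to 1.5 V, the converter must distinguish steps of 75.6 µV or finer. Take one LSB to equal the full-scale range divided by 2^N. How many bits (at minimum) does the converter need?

15 bits

V_FS = 1.5 V.
1.5 V / 75.6 µV = 19840. Since 2^14 = 16384 and 2^15 = 32768, N = 15.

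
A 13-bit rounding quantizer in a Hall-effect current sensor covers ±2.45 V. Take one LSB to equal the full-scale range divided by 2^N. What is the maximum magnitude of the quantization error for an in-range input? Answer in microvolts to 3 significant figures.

The full-scale span is 2.45 − (-2.45) = 4.9 V.
Step size = 4.9/8192 V = 0.59814 mV.
A rounding quantizer has |error| ≤ LSB/2 = 299 µV.

299 µV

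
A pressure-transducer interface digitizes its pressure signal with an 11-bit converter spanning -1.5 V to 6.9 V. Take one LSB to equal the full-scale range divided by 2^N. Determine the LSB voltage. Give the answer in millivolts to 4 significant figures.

Range = 6.9 − (-1.5) = 8.4 V.
Number of codes = 2^11 = 2048.
Step size = 8.4/2048 V = 4.102 mV.

4.102 mV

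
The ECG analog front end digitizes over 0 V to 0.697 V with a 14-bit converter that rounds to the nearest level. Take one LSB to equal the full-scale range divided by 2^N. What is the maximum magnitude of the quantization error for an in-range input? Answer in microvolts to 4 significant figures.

V_FS = 0.697 V.
LSB = 0.697 V / 2^14 = 42.5415 µV.
A rounding quantizer has |error| ≤ LSB/2 = 21.27 µV.

21.27 µV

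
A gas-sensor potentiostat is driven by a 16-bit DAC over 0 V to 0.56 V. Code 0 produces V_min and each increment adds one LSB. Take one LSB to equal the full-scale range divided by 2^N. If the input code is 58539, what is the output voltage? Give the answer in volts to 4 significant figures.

0.5002 V

Range is 0.56 V. LSB = 0.56 V / 2^16.
Output = V_min + (58539/65536) × range = 0 + 0.893234 × 0.56 V
      = 0 V + 0.500211 V = 0.500211 V.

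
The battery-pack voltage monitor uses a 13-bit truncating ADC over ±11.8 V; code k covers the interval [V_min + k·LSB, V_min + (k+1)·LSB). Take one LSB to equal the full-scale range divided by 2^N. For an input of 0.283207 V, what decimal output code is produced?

The full-scale span is 11.8 − (-11.8) = 23.6 V. LSB = 23.6 V / 2^13 ≈ 2.881 mV.
(V_in − V_min) × 2^13/range = (0.283207 − (-11.8)) × 8192/23.6 = 4194.306.
Floor → code = 4194.

4194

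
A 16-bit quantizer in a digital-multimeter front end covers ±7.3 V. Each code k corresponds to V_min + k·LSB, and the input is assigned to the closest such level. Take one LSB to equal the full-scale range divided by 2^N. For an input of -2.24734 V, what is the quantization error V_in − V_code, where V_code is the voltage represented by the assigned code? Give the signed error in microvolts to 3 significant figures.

+47.7 µV

Range = 7.3 − (-7.3) = 14.6 V. LSB = 14.6 V / 2^16 ≈ 222.8 µV.
(V_in − V_min)/LSB = (-2.24734 − (-7.3)) × 65536/14.6 = 22680.2141 → nearest code k = 22680.
V_code = V_min + k × range/2^16 = -7.3 + 22680 × 14.6/65536 = -2.2473876953 V.
V_in − V_code = -2.24734 − (-2.2473876953) = +47.7 µV.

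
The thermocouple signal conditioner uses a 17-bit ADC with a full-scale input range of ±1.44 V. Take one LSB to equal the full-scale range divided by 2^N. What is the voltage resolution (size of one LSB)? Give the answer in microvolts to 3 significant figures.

Full-scale range = 1.44 V − (-1.44 V) = 2.88 V.
2^17 = 131072 levels.
Step size = 2.88/131072 V = 22.0 µV.

22.0 µV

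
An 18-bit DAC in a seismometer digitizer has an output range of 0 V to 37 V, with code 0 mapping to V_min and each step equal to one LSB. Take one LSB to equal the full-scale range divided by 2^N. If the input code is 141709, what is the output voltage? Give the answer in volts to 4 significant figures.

20.00 V

V_FS = 37 V. LSB = 37 V / 2^18.
V_out = V_min + code × LSB = 0 V + 141709 × 37 V / 262144
      = 0 + 20.0013 = 20.0013 V.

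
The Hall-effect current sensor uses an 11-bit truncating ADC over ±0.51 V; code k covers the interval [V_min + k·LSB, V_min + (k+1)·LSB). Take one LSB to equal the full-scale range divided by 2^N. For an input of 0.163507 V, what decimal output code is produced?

1352

Full-scale range = 0.51 V − (-0.51 V) = 1.02 V. LSB = 1.02 V / 2^11 ≈ 498.0 µV.
code = ⌊(V_in − V_min)/LSB⌋ = ⌊(V_in − V_min) × 2^11 / range⌋
     = ⌊(0.163507 − (-0.51)) × 2048 / 1.02⌋ = ⌊0.673507 × 2048/1.02⌋
     = ⌊1352.296⌋ = 1352.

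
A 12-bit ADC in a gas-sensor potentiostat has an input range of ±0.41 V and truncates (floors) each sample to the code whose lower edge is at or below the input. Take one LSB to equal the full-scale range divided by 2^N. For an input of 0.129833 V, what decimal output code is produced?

2696

Range = 0.41 − (-0.41) = 0.82 V. LSB = 0.82 V / 2^12 ≈ 200.2 µV.
V_in − V_min = 0.129833 − (-0.41) = 0.539833 V.
Divide by LSB: 0.539833 × 4096/0.82 = 2696.5317.
Truncating gives code 2696.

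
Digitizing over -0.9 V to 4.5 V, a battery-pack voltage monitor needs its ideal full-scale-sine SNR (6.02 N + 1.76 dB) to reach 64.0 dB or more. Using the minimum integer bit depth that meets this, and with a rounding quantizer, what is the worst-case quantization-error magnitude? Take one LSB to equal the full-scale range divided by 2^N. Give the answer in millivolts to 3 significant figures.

Range = 4.5 − (-0.9) = 5.4 V.
N ≥ (64.0 − 1.76)/6.02 = 10.339 → N_min = 11.
LSB = 5.4 V ÷ 2^11 = 5.4/2048 V = 2.6367 mV.
Half an LSB is 1.32 mV.

1.32 mV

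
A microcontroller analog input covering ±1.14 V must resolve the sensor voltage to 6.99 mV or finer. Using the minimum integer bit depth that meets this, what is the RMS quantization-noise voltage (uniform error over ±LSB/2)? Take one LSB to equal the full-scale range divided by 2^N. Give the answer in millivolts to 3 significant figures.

1.29 mV

The full-scale span is 1.14 − (-1.14) = 2.28 V.
Levels needed ≥ 2.28/6.99 mV = 326.2. 2^9 = 512 suffices, so N_min = 9.
Step size = 2.28/512 V = 4.4531 mV.
σ_q = LSB/√12 = 4.4531 mV/3.4641 = 1.29 mV.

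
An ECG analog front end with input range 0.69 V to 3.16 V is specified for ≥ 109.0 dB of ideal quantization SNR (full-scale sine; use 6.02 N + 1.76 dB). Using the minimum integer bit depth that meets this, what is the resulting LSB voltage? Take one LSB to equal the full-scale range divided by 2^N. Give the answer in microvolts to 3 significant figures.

Span: 3.16 V − (0.69 V) = 2.47 V.
Solving 6.02 N ≥ 109.0 − 1.76: N ≥ 17.814. Round up → N = 18.
LSB = 2.47 V / 2^18 = 9.42 µV.

9.42 µV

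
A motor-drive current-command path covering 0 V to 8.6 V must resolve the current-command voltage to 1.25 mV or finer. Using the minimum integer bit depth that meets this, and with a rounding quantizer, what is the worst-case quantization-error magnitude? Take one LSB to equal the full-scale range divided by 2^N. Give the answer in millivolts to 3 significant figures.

Span = 8.6 V.
Levels needed ≥ 8.6/1.25 mV = 6880. 2^13 = 8192 suffices, so N_min = 13.
LSB = 8.6 V ÷ 2^13 = 8.6/8192 V = 1.0498 mV.
|e|_max = LSB/2 = 0.525 mV.

0.525 mV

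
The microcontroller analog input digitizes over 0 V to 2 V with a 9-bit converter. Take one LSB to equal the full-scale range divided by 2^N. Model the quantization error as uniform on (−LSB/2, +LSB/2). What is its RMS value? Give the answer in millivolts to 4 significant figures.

1.128 mV

V_FS = 2 V.
LSB = 2 V ÷ 2^9 = 2/512 V = 3.90625 mV.
σ_q = LSB/√12 = 3.90625 mV/3.4641 = 1.128 mV.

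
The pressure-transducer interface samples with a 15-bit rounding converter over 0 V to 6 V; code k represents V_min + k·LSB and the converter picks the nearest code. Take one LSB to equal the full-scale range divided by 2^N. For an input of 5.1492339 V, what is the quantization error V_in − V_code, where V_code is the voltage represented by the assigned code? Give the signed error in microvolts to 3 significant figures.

−58.1 µV

Span = 6 V. LSB = 6 V / 2^15 ≈ 183.1 µV.
(5.1492339 − (0)) / LSB = 5.1492339 × 32768/6 = 28121.6827. Nearest integer: k = 28122.
V_code = 0 + (28122/32768) × 6 = 5.1492919922 V.
e = 5.1492339 − (5.1492919922) = −58.1 µV.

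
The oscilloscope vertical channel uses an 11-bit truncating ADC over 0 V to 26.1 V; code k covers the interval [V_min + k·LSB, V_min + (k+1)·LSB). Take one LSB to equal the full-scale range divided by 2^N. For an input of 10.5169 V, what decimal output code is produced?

Span = 26.1 V. LSB = 26.1 V / 2^11 ≈ 12.74 mV.
(V_in − V_min) × 2^11/range = (10.5169 − (0)) × 2048/26.1 = 825.234.
Floor → code = 825.

825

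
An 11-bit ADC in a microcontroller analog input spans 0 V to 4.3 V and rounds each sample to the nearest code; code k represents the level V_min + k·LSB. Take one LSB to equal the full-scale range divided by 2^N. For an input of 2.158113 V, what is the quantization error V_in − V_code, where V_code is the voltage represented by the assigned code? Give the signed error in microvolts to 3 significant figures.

−285 µV

V_FS = 4.3 V. LSB = 4.3 V / 2^11 ≈ 2.100 mV.
Position in LSBs: (2.158113 − (0)) × 2048/4.3 = 1027.8641; rounding gives k = 1028.
V_code = V_min + k × range/2^11 = 0 + 1028 × 4.3/2048 = 2.158398438 V.
Error = V_in − V_code = 2.158113 − (2.158398438) = −285 µV.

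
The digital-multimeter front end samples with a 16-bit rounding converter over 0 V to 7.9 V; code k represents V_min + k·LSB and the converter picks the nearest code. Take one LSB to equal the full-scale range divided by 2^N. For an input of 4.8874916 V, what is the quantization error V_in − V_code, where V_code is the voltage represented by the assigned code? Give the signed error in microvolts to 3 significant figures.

+17.5 µV

V_FS = 7.9 V. LSB = 7.9 V / 2^16 ≈ 120.5 µV.
(4.8874916 − (0)) / LSB = 4.8874916 × 65536/7.9 = 40545.1455. Nearest integer: k = 40545.
V_code = V_min + k × range/2^16 = 0 + 40545 × 7.9/65536 = 4.8874740601 V.
V_in − V_code = 4.8874916 − (4.8874740601) = +17.5 µV.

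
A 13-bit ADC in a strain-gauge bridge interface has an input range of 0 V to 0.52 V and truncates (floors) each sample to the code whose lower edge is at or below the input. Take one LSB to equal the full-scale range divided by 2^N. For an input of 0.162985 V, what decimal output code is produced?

Span = 0.52 V. LSB = 0.52 V / 2^13 ≈ 63.48 µV.
(V_in − V_min) × 2^13/range = (0.162985 − (0)) × 8192/0.52 = 2567.641.
Floor → code = 2567.

2567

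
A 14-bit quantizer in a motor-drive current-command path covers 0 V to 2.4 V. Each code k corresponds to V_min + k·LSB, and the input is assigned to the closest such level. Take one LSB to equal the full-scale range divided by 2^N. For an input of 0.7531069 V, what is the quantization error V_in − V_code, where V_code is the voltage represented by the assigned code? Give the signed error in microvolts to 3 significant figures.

+30.7 µV

Full-scale range = 2.4 V. LSB = 2.4 V / 2^14 ≈ 146.5 µV.
Position in LSBs: (0.7531069 − (0)) × 16384/2.4 = 5141.2098; rounding gives k = 5141.
Reconstructed level: 0 + 5141 × 2.4/16384 V = 0.75307617188 V.
e = 0.7531069 − (0.75307617188) = +30.7 µV.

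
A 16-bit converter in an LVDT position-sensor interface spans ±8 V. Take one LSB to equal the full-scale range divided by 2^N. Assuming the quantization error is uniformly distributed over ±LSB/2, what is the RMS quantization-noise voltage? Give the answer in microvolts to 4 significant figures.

Range = 8 − (-8) = 16 V.
Step size = 16/65536 V = 244.141 µV.
RMS of a uniform error over width LSB is LSB/√12 = 70.48 µV.

70.48 µV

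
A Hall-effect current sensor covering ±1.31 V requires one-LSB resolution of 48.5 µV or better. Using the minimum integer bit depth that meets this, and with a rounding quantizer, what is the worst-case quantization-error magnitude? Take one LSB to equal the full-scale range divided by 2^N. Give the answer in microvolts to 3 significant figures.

Span: 1.31 V − (-1.31 V) = 2.62 V.
Required number of levels: 2.62/48.5 µV = 54021; smallest N with 2^N ≥ that is 16.
Step size = 2.62/65536 V = 39.978 µV.
Half an LSB is 20.0 µV.

20.0 µV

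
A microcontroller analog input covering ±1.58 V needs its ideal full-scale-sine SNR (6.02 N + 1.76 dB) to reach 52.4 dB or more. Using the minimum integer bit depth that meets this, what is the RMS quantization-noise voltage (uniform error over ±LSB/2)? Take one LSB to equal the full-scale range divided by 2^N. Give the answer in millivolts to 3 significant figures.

1.78 mV

Range = 1.58 − (-1.58) = 3.16 V.
Solving 6.02 N ≥ 52.4 − 1.76: N ≥ 8.412. Round up → N = 9.
LSB = 3.16 V / 2^9 = 6.1719 mV.
RMS noise = LSB/√12 = 1.78 mV.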